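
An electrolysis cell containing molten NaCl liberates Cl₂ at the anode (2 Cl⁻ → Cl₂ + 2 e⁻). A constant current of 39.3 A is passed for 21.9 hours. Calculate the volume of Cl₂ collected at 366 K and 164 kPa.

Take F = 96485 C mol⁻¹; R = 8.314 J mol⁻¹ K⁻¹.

Q = I·t = 39.30 A × 78840 s = 3098000 C.
n(e⁻) = Q/F = 3098000 / 96485 = 32.11 mol.
2 electrons are transferred per Cl₂ molecule, so n(Cl₂) = 32.11 / 2 = 16.06 mol.
V = nRT/P = (16.06 × 8.314 × 366) / (164 × 10³ Pa) = 0.298 m³ = 298 L.

298 L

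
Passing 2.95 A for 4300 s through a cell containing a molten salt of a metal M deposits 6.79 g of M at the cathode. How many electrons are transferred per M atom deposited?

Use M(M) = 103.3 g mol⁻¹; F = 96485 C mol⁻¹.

Q = I·t = 2.950 A × 4300.0 s = 12680 C, so n(e⁻) = 12680/96485 = 0.1315 mol.
n(M) deposited = 6.79 / 103.3 = 0.06573 mol.
Electrons per atom = n(e⁻)/n(M) = 0.1315 / 0.06573 = 2.00 ≈ 2, so the ion is M²⁺.

2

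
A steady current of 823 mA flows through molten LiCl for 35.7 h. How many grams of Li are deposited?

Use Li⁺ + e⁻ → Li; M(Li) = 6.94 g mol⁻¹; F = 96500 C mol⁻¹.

7.61 g

Q = I·t = 0.8230 A × 128520 s = 105800 C.
n(e⁻) = Q/F = 105800 / 96500 = 1.096 mol.
Li⁺ + e⁻ → Li, so n(Li) = n(e⁻)/1 = 1.096 mol.
m = n·M = 1.096 × 6.94 = 7.61 g.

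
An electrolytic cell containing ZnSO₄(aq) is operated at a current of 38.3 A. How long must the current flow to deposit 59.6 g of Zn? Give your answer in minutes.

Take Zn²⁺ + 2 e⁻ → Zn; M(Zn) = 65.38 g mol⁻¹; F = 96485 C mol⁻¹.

n(Zn) = m/M = 59.6 / 65.38 = 0.9116 mol.
Each Zn atom requires 2 electrons, so n(e⁻) = 2 × 0.9116 = 1.823 mol.
Q = n(e⁻)·F = 1.823 × 96485 = 175900 C.
t = Q/I = 175900 / 38.30 A = 4593 s = 76.5 min.

76.5 min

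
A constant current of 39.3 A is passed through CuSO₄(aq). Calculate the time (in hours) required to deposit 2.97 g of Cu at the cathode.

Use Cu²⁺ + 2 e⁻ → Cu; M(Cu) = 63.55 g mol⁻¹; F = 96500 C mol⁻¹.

0.0638 h

n(Cu) = m/M = 2.97 / 63.55 = 0.04673 mol.
Each Cu atom requires 2 electrons, so n(e⁻) = 2 × 0.04673 = 0.09347 mol.
Q = n(e⁻)·F = 0.09347 × 96500 = 9020 C.
t = Q/I = 9020 / 39.30 A = 229.5 s = 0.0638 h.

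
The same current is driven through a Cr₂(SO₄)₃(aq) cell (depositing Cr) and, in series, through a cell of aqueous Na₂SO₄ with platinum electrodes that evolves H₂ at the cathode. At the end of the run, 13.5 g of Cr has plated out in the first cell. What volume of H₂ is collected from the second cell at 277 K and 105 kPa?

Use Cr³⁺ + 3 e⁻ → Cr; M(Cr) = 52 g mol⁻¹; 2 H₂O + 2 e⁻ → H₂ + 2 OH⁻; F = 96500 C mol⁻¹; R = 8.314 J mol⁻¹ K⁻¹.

n(Cr) = 13.5 / 52 = 0.2596 mol, so n(e⁻) = 3 × 0.2596 = 0.7788 mol.
The cells are in series, so the same 0.7788 mol of electrons passes through the second cell.
2 H₂O + 2 e⁻ → H₂ + 2 OH⁻ — 2 mol e⁻ per mol H₂, so n(H₂) = 0.7788/2 = 0.3894 mol.
V = nRT/P = (0.3894 × 8.314 × 277) / (105 × 10³) = 0.00854 m³ = 8.54 L.

8.54 L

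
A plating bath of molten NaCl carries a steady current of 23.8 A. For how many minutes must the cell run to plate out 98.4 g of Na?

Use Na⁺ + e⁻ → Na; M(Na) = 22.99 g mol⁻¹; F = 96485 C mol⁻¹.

289 min

n(Na) = m/M = 98.4 / 22.99 = 4.280 mol.
Each Na atom requires 1 electron, so n(e⁻) = 1 × 4.280 = 4.280 mol.
Q = n(e⁻)·F = 4.280 × 96485 = 413000 C.
t = Q/I = 413000 / 23.80 A = 17350 s = 289 min.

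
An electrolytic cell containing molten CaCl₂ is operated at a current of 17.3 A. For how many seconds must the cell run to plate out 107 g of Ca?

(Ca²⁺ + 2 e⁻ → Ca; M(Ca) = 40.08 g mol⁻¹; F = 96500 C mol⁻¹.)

29800 s

n(Ca) = m/M = 107 / 40.08 = 2.670 mol.
Each Ca atom requires 2 electrons, so n(e⁻) = 2 × 2.670 = 5.339 mol.
Q = n(e⁻)·F = 5.339 × 96500 = 515200 C.
t = Q/I = 515200 / 17.30 A = 29780 s.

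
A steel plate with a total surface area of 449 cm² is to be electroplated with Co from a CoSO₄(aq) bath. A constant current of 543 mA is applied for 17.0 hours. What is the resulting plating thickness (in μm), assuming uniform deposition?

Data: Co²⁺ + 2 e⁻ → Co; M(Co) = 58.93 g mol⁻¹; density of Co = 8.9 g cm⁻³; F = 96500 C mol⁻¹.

Q = I·t = 0.5430 × 61200 = 33230 C; n(e⁻) = 0.3444 mol.
n(Co) = n(e⁻)/2 = 0.1722 mol, so m = 0.1722 × 58.93 = 10.15 g.
Volume = m/ρ = 10.15 / 8.9 = 1.140 cm³.
Thickness = V/A = 1.140 / 449 = 0.00254 cm = 25.4 μm.

25.4 μm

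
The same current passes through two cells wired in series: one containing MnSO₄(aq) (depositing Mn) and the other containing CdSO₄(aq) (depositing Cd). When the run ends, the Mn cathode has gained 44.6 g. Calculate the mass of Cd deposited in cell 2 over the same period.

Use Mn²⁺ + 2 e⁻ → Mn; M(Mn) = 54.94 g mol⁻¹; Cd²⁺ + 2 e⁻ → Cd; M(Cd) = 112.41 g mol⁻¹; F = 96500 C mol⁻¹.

91.3 g

n(Mn) = 44.6 / 54.94 = 0.8118 mol.
Since Mn²⁺ + 2 e⁻ → Mn, n(e⁻) passed = 2 × 0.8118 = 1.624 mol.
Cells in series carry the same charge, so the same 1.624 mol of electrons passes through cell 2.
Cd²⁺ + 2 e⁻ → Cd, so n(Cd) = 1.624 / 2 = 0.8118 mol.
m(Cd) = 0.8118 × 112.41 = 91.3 g.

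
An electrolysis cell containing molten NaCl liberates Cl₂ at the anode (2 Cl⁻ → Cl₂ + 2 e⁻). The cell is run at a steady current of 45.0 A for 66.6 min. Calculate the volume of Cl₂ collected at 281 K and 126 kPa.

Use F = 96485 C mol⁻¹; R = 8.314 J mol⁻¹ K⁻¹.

17.3 L

Q = I·t = 45.00 A × 3996.0 s = 179800 C.
n(e⁻) = Q/F = 179800 / 96485 = 1.864 mol.
2 electrons are transferred per Cl₂ molecule, so n(Cl₂) = 1.864 / 2 = 0.9319 mol.
V = nRT/P = (0.9319 × 8.314 × 281) / (126 × 10³ Pa) = 0.0173 m³ = 17.3 L.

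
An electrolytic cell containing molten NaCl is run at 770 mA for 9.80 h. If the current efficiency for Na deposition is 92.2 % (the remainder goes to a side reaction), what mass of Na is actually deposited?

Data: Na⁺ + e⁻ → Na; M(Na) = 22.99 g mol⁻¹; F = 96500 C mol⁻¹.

5.97 g

Q = I·t = 0.7700 × 35280 = 27170 C.
n(e⁻) = 27170/96500 = 0.2815 mol; theoretically n(Na) = 0.2815/1 = 0.2815 mol, m_theo = 6.472 g.
At 92.2 % efficiency, m_actual = 0.922 × 6.472 = 5.97 g.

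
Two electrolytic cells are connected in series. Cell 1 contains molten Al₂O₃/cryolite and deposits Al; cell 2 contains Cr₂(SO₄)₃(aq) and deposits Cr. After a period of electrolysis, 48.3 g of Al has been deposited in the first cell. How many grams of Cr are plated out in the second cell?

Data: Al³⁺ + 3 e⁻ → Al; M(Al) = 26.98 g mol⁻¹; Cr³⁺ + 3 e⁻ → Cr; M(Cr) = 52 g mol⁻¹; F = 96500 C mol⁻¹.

n(Al) = 48.3 / 26.98 = 1.790 mol.
Since Al³⁺ + 3 e⁻ → Al, n(e⁻) passed = 3 × 1.790 = 5.371 mol.
Cells in series carry the same charge, so the same 5.371 mol of electrons passes through cell 2.
Cr³⁺ + 3 e⁻ → Cr, so n(Cr) = 5.371 / 3 = 1.790 mol.
m(Cr) = 1.790 × 52 = 93.1 g.

93.1 g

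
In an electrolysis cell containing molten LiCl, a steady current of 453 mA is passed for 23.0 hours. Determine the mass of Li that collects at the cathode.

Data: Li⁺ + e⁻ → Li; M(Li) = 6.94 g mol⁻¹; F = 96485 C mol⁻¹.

2.70 g

Q = I·t = 0.4530 A × 82800 s = 37510 C.
n(e⁻) = Q/F = 37510 / 96485 = 0.3887 mol.
Li⁺ + e⁻ → Li, so n(Li) = n(e⁻)/1 = 0.3887 mol.
m = n·M = 0.3887 × 6.94 = 2.70 g.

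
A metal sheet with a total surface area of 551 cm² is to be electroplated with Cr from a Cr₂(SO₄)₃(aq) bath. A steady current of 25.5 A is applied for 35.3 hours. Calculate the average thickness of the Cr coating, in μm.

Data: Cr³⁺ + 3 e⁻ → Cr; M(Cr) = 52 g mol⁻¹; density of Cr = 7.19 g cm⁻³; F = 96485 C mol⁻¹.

1470 μm

Q = I·t = 25.50 × 127080 = 3241000 C; n(e⁻) = 33.59 mol.
n(Cr) = n(e⁻)/3 = 11.20 mol, so m = 11.20 × 52 = 582.2 g.
Volume = m/ρ = 582.2 / 7.19 = 80.97 cm³.
Thickness = V/A = 80.97 / 551 = 0.147 cm = 1470 μm.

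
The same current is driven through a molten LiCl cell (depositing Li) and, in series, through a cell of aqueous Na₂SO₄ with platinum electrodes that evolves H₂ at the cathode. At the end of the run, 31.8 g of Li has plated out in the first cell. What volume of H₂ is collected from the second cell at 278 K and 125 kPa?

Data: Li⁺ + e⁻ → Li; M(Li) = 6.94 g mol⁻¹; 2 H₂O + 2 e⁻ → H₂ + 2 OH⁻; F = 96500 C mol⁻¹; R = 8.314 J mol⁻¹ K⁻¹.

42.4 L

n(Li) = 31.8 / 6.94 = 4.582 mol, so n(e⁻) = 1 × 4.582 = 4.582 mol.
The cells are in series, so the same 4.582 mol of electrons passes through the second cell.
2 H₂O + 2 e⁻ → H₂ + 2 OH⁻ — 2 mol e⁻ per mol H₂, so n(H₂) = 4.582/2 = 2.291 mol.
V = nRT/P = (2.291 × 8.314 × 278) / (125 × 10³) = 0.0424 m³ = 42.4 L.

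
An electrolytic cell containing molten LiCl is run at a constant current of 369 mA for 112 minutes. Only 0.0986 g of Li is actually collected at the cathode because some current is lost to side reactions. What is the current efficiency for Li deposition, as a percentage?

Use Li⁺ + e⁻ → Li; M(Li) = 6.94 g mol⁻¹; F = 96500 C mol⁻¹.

55.3 %

Q = I·t = 0.3690 × 6720.0 = 2480 C; n(e⁻) = 2480/96500 = 0.02570 mol.
Theoretical n(Li) = n(e⁻)/1 = 0.02570 mol, i.e. m_theo = 0.02570 × 6.94 = 0.1783 g.
Efficiency = m_actual / m_theo = 0.0986 / 0.1783 = 55.3 %.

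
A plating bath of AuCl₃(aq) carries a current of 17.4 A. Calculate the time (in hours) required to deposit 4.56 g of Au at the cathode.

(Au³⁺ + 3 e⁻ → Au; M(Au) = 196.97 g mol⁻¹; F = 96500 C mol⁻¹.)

n(Au) = m/M = 4.56 / 196.97 = 0.02315 mol.
Each Au atom requires 3 electrons, so n(e⁻) = 3 × 0.02315 = 0.06945 mol.
Q = n(e⁻)·F = 0.06945 × 96500 = 6702 C.
t = Q/I = 6702 / 17.40 A = 385.2 s = 0.107 h.

0.107 h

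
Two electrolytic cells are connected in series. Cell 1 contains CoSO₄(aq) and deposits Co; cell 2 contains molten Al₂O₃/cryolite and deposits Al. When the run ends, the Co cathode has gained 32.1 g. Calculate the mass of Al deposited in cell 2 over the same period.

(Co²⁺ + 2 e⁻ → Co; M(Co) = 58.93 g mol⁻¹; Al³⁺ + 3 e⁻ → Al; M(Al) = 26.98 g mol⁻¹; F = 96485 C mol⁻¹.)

9.80 g

n(Co) = 32.1 / 58.93 = 0.5447 mol.
Since Co²⁺ + 2 e⁻ → Co, n(e⁻) passed = 2 × 0.5447 = 1.089 mol.
Cells in series carry the same charge, so the same 1.089 mol of electrons passes through cell 2.
Al³⁺ + 3 e⁻ → Al, so n(Al) = 1.089 / 3 = 0.3631 mol.
m(Al) = 0.3631 × 26.98 = 9.80 g.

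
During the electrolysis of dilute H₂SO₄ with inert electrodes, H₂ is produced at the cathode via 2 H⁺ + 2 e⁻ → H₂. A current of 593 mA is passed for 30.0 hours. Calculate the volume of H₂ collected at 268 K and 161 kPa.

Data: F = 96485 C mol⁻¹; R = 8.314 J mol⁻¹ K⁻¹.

Q = I·t = 0.5930 A × 108000 s = 64040 C.
n(e⁻) = Q/F = 64040 / 96485 = 0.6638 mol.
2 electrons are transferred per H₂ molecule, so n(H₂) = 0.6638 / 2 = 0.3319 mol.
V = nRT/P = (0.3319 × 8.314 × 268) / (161 × 10³ Pa) = 0.00459 m³ = 4.59 L.

4.59 L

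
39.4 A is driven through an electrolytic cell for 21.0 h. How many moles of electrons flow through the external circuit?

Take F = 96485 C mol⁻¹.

30.9 mol

Q = I·t = 39.40 A × 75600 s = 2979000 C.
n(e⁻) = Q/F = 2979000 / 96485 = 30.9 mol.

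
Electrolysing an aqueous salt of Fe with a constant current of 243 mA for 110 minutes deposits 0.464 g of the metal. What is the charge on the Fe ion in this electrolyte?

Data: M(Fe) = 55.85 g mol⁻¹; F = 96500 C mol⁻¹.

Q = I·t = 0.2430 A × 6600.0 s = 1604 C, so n(e⁻) = 1604/96500 = 0.01662 mol.
n(Fe) deposited = 0.464 / 55.85 = 0.008308 mol.
Electrons per atom = n(e⁻)/n(Fe) = 0.01662 / 0.008308 = 2.00 ≈ 2, so the ion is Fe²⁺.

+2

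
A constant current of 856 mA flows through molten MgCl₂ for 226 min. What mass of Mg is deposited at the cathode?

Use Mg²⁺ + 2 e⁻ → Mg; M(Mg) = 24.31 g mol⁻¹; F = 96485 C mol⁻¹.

1.46 g

Q = I·t = 0.8560 A × 13560 s = 11610 C.
n(e⁻) = Q/F = 11610 / 96485 = 0.1203 mol.
Mg²⁺ + 2 e⁻ → Mg, so n(Mg) = n(e⁻)/2 = 0.06015 mol.
m = n·M = 0.06015 × 24.31 = 1.46 g.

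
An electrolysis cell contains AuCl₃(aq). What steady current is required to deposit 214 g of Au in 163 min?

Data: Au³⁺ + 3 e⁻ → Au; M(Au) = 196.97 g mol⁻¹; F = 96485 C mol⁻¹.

n(Au) = 214 / 196.97 = 1.086 mol.
n(e⁻) = 3 × 1.086 = 3.259 mol.
Q = n(e⁻)·F = 3.259 × 96485 = 314500 C.
I = Q/t = 314500 / 9780.0 s = 32.2 A.

32.2 A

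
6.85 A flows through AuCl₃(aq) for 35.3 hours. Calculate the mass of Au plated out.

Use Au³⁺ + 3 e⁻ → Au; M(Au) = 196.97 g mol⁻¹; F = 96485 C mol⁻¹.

Q = I·t = 6.850 A × 127080 s = 870500 C.
n(e⁻) = Q/F = 870500 / 96485 = 9.022 mol.
Au³⁺ + 3 e⁻ → Au, so n(Au) = n(e⁻)/3 = 3.007 mol.
m = n·M = 3.007 × 196.97 = 592 g.

592 g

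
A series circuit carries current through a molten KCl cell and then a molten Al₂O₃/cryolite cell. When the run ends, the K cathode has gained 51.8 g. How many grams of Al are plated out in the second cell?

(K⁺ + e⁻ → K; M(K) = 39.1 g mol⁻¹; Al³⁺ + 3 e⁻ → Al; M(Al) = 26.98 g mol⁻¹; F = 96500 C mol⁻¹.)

11.9 g

n(K) = 51.8 / 39.1 = 1.325 mol.
Since K⁺ + e⁻ → K, n(e⁻) passed = 1 × 1.325 = 1.325 mol.
Cells in series carry the same charge, so the same 1.325 mol of electrons passes through cell 2.
Al³⁺ + 3 e⁻ → Al, so n(Al) = 1.325 / 3 = 0.4416 mol.
m(Al) = 0.4416 × 26.98 = 11.9 g.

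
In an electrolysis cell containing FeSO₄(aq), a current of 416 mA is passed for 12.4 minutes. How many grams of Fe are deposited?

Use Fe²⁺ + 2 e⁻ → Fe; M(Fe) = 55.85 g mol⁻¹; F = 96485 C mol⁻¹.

Q = I·t = 0.4160 A × 744.00 s = 309.5 C.
n(e⁻) = Q/F = 309.5 / 96485 = 0.003208 mol.
Fe²⁺ + 2 e⁻ → Fe, so n(Fe) = n(e⁻)/2 = 0.001604 mol.
m = n·M = 0.001604 × 55.85 = 0.0896 g.

0.0896 g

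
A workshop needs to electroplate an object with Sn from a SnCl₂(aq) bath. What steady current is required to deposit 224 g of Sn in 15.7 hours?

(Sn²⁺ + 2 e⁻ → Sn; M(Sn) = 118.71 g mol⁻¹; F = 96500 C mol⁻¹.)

n(Sn) = 224 / 118.71 = 1.887 mol.
n(e⁻) = 2 × 1.887 = 3.774 mol.
Q = n(e⁻)·F = 3.774 × 96500 = 364200 C.
I = Q/t = 364200 / 56520 s = 6.44 A.

6.44 A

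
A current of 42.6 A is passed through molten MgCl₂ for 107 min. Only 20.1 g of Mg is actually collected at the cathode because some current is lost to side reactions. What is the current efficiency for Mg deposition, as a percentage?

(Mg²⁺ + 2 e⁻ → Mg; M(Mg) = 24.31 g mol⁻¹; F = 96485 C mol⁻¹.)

Q = I·t = 42.60 × 6420.0 = 273500 C; n(e⁻) = 273500/96485 = 2.835 mol.
Theoretical n(Mg) = n(e⁻)/2 = 1.417 mol, i.e. m_theo = 1.417 × 24.31 = 34.45 g.
Efficiency = m_actual / m_theo = 20.1 / 34.45 = 58.3 %.

58.3 %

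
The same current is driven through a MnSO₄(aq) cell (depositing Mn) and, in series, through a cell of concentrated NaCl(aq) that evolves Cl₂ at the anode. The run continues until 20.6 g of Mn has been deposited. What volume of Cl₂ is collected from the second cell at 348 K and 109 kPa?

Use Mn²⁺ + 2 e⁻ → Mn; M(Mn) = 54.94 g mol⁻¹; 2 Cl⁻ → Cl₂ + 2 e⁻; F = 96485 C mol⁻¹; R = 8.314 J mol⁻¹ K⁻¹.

9.95 L

n(Mn) = 20.6 / 54.94 = 0.3750 mol, so n(e⁻) = 2 × 0.3750 = 0.7499 mol.
The cells are in series, so the same 0.7499 mol of electrons passes through the second cell.
2 Cl⁻ → Cl₂ + 2 e⁻ — 2 mol e⁻ per mol Cl₂, so n(Cl₂) = 0.7499/2 = 0.3750 mol.
V = nRT/P = (0.3750 × 8.314 × 348) / (109 × 10³) = 0.00995 m³ = 9.95 L.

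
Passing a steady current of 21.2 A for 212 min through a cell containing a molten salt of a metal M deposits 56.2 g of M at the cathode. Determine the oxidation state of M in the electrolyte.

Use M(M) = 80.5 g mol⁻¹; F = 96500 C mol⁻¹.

+4

Q = I·t = 21.20 A × 12720 s = 269700 C, so n(e⁻) = 269700/96500 = 2.794 mol.
n(M) deposited = 56.2 / 80.5 = 0.6981 mol.
Electrons per atom = n(e⁻)/n(M) = 2.794 / 0.6981 = 4.00 ≈ 4, so the ion is M⁴⁺.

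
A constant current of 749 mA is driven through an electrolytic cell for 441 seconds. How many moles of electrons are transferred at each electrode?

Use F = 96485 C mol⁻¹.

0.00342 mol

Q = I·t = 0.7490 A × 441.00 s = 330.3 C.
n(e⁻) = Q/F = 330.3 / 96485 = 0.00342 mol.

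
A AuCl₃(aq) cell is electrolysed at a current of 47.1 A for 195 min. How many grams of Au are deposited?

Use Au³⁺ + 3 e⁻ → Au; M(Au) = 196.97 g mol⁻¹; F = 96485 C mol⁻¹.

Q = I·t = 47.10 A × 11700 s = 551100 C.
n(e⁻) = Q/F = 551100 / 96485 = 5.711 mol.
Au³⁺ + 3 e⁻ → Au, so n(Au) = n(e⁻)/3 = 1.904 mol.
m = n·M = 1.904 × 196.97 = 375 g.

375 g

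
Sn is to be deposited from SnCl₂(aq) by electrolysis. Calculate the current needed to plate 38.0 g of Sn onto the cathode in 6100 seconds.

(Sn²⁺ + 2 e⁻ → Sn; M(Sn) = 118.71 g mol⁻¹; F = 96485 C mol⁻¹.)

10.1 A

n(Sn) = 38.0 / 118.71 = 0.3201 mol.
n(e⁻) = 2 × 0.3201 = 0.6402 mol.
Q = n(e⁻)·F = 0.6402 × 96485 = 61770 C.
I = Q/t = 61770 / 6100.0 s = 10.1 A.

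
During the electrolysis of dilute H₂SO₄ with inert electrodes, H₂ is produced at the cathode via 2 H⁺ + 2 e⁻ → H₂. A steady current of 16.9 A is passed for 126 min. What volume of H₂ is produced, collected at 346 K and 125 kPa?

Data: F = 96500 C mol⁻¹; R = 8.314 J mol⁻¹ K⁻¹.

Q = I·t = 16.90 A × 7560.0 s = 127800 C.
n(e⁻) = Q/F = 127800 / 96500 = 1.324 mol.
2 electrons are transferred per H₂ molecule, so n(H₂) = 1.324 / 2 = 0.6620 mol.
V = nRT/P = (0.6620 × 8.314 × 346) / (125 × 10³ Pa) = 0.0152 m³ = 15.2 L.

15.2 L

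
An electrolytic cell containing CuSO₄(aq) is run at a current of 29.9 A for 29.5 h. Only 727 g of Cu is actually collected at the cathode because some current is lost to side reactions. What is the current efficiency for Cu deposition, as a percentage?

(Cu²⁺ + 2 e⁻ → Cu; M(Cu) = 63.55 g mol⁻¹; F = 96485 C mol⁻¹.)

69.5 %

Q = I·t = 29.90 × 106200 = 3175000 C; n(e⁻) = 3175000/96485 = 32.91 mol.
Theoretical n(Cu) = n(e⁻)/2 = 16.46 mol, i.e. m_theo = 16.46 × 63.55 = 1046 g.
Efficiency = m_actual / m_theo = 727 / 1046 = 69.5 %.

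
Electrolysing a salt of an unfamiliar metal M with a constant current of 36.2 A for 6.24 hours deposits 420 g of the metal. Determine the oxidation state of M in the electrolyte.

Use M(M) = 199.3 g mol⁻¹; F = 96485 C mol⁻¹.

Q = I·t = 36.20 A × 22464 s = 813200 C, so n(e⁻) = 813200/96485 = 8.428 mol.
n(M) deposited = 420 / 199.3 = 2.107 mol.
Electrons per atom = n(e⁻)/n(M) = 8.428 / 2.107 = 4.00 ≈ 4, so the ion is M⁴⁺.

+4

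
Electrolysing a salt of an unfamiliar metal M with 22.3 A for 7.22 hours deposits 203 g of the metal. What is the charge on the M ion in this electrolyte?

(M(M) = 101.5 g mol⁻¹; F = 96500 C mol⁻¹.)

Q = I·t = 22.30 A × 25992 s = 579600 C, so n(e⁻) = 579600/96500 = 6.006 mol.
n(M) deposited = 203 / 101.5 = 2.000 mol.
Electrons per atom = n(e⁻)/n(M) = 6.006 / 2.000 = 3.00 ≈ 3, so the ion is M³⁺.

+3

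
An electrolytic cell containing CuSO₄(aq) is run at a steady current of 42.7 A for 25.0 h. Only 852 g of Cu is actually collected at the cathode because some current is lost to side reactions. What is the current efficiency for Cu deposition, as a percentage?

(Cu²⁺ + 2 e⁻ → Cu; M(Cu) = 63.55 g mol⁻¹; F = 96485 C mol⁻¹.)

67.3 %

Q = I·t = 42.70 × 90000 = 3843000 C; n(e⁻) = 3843000/96485 = 39.83 mol.
Theoretical n(Cu) = n(e⁻)/2 = 19.92 mol, i.e. m_theo = 19.92 × 63.55 = 1266 g.
Efficiency = m_actual / m_theo = 852 / 1266 = 67.3 %.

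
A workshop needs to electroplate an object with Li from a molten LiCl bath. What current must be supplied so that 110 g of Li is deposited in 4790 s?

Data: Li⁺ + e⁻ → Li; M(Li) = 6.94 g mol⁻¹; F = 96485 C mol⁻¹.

n(Li) = 110 / 6.94 = 15.85 mol.
n(e⁻) = 1 × 15.85 = 15.85 mol.
Q = n(e⁻)·F = 15.85 × 96485 = 1529000 C.
I = Q/t = 1529000 / 4790.0 s = 319 A.

319 A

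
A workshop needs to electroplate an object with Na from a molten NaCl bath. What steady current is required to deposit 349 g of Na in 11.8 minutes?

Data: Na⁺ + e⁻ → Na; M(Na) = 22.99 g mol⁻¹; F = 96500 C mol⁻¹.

n(Na) = 349 / 22.99 = 15.18 mol.
n(e⁻) = 1 × 15.18 = 15.18 mol.
Q = n(e⁻)·F = 15.18 × 96500 = 1465000 C.
I = Q/t = 1465000 / 708.00 s = 2070 A.

2070 A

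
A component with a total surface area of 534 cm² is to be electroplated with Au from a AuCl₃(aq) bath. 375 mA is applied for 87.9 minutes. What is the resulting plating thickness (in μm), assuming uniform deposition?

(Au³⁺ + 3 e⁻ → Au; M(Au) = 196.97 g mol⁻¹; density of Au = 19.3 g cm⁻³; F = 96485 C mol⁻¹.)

1.31 μm

Q = I·t = 0.3750 × 5274.0 = 1978 C; n(e⁻) = 0.02050 mol.
n(Au) = n(e⁻)/3 = 0.006833 mol, so m = 0.006833 × 196.97 = 1.346 g.
Volume = m/ρ = 1.346 / 19.3 = 0.06973 cm³.
Thickness = V/A = 0.06973 / 534 = 1.31 × 10⁻⁴ cm = 1.31 μm.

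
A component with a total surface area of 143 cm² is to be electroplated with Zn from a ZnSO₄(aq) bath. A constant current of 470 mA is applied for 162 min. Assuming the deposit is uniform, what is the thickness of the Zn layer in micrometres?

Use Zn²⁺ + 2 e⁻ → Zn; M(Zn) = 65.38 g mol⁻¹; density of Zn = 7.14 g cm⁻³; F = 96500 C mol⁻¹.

Q = I·t = 0.4700 × 9720.0 = 4568 C; n(e⁻) = 0.04734 mol.
n(Zn) = n(e⁻)/2 = 0.02367 mol, so m = 0.02367 × 65.38 = 1.548 g.
Volume = m/ρ = 1.548 / 7.14 = 0.2167 cm³.
Thickness = V/A = 0.2167 / 143 = 0.00152 cm = 15.2 μm.

15.2 μm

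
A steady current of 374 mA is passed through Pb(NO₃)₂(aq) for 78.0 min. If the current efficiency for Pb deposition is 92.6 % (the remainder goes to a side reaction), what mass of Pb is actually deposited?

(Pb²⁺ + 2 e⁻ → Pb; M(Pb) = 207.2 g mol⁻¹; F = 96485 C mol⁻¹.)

1.74 g

Q = I·t = 0.3740 × 4680.0 = 1750 C.
n(e⁻) = 1750/96485 = 0.01814 mol; theoretically n(Pb) = 0.01814/2 = 0.009070 mol, m_theo = 1.879 g.
At 92.6 % efficiency, m_actual = 0.926 × 1.879 = 1.74 g.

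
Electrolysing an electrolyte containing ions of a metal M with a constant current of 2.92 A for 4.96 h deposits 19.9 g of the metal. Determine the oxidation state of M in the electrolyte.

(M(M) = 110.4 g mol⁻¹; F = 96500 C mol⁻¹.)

Q = I·t = 2.920 A × 17856 s = 52140 C, so n(e⁻) = 52140/96500 = 0.5403 mol.
n(M) deposited = 19.9 / 110.4 = 0.1803 mol.
Electrons per atom = n(e⁻)/n(M) = 0.5403 / 0.1803 = 3.00 ≈ 3, so the ion is M³⁺.

+3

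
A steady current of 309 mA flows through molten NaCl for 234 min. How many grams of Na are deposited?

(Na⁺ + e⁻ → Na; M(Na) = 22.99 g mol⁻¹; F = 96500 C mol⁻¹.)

Q = I·t = 0.3090 A × 14040 s = 4338 C.
n(e⁻) = Q/F = 4338 / 96500 = 0.04496 mol.
Na⁺ + e⁻ → Na, so n(Na) = n(e⁻)/1 = 0.04496 mol.
m = n·M = 0.04496 × 22.99 = 1.03 g.

1.03 g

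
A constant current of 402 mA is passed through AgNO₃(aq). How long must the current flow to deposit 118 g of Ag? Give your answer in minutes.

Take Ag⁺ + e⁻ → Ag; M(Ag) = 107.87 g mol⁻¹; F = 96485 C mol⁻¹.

4380 min

n(Ag) = m/M = 118 / 107.87 = 1.094 mol.
Each Ag atom requires 1 electron, so n(e⁻) = 1 × 1.094 = 1.094 mol.
Q = n(e⁻)·F = 1.094 × 96485 = 105500 C.
t = Q/I = 105500 / 0.4020 A = 262600 s = 4380 min.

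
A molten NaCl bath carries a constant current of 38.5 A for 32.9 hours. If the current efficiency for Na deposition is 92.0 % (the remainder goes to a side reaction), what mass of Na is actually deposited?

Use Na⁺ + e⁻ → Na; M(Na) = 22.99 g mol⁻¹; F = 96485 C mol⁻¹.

Q = I·t = 38.50 × 118440 = 4560000 C.
n(e⁻) = 4560000/96485 = 47.26 mol; theoretically n(Na) = 47.26/1 = 47.26 mol, m_theo = 1087 g.
At 92.0 % efficiency, m_actual = 0.920 × 1087 = 1000 g.

1000 g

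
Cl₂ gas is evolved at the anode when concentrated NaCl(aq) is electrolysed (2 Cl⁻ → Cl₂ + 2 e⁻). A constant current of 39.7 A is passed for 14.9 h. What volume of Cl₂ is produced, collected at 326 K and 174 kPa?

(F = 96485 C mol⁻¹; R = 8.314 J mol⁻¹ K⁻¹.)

172 L

Q = I·t = 39.70 A × 53640 s = 2130000 C.
n(e⁻) = Q/F = 2130000 / 96485 = 22.07 mol.
2 electrons are transferred per Cl₂ molecule, so n(Cl₂) = 22.07 / 2 = 11.04 mol.
V = nRT/P = (11.04 × 8.314 × 326) / (174 × 10³ Pa) = 0.172 m³ = 172 L.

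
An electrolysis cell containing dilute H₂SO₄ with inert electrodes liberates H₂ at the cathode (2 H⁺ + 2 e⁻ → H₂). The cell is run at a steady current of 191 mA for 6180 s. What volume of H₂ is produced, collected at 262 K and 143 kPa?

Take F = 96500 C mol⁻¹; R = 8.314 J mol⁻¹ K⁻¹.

0.0932 L

Q = I·t = 0.1910 A × 6180.0 s = 1180 C.
n(e⁻) = Q/F = 1180 / 96500 = 0.01223 mol.
2 electrons are transferred per H₂ molecule, so n(H₂) = 0.01223 / 2 = 0.006116 mol.
V = nRT/P = (0.006116 × 8.314 × 262) / (143 × 10³ Pa) = 9.32 × 10⁻⁵ m³ = 0.0932 L.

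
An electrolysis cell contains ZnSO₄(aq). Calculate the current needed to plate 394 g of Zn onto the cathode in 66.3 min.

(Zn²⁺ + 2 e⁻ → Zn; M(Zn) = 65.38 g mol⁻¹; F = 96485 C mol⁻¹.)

292 A

n(Zn) = 394 / 65.38 = 6.026 mol.
n(e⁻) = 2 × 6.026 = 12.05 mol.
Q = n(e⁻)·F = 12.05 × 96485 = 1163000 C.
I = Q/t = 1163000 / 3978.0 s = 292 A.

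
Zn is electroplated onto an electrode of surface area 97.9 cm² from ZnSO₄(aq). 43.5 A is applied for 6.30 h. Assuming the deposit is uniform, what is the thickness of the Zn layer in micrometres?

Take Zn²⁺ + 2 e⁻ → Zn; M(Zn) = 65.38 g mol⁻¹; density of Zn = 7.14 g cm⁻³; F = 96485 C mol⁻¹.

Q = I·t = 43.50 × 22680 = 986600 C; n(e⁻) = 10.23 mol.
n(Zn) = n(e⁻)/2 = 5.113 mol, so m = 5.113 × 65.38 = 334.3 g.
Volume = m/ρ = 334.3 / 7.14 = 46.82 cm³.
Thickness = V/A = 46.82 / 97.9 = 0.478 cm = 4780 μm.

4780 μm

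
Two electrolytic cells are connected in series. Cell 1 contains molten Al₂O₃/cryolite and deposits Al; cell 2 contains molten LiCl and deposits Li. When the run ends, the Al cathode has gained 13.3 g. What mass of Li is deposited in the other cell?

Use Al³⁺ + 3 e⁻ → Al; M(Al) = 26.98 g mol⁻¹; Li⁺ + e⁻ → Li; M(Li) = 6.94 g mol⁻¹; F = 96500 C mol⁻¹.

n(Al) = 13.3 / 26.98 = 0.4930 mol.
Since Al³⁺ + 3 e⁻ → Al, n(e⁻) passed = 3 × 0.4930 = 1.479 mol.
Cells in series carry the same charge, so the same 1.479 mol of electrons passes through cell 2.
Li⁺ + e⁻ → Li, so n(Li) = 1.479 / 1 = 1.479 mol.
m(Li) = 1.479 × 6.94 = 10.3 g.

10.3 g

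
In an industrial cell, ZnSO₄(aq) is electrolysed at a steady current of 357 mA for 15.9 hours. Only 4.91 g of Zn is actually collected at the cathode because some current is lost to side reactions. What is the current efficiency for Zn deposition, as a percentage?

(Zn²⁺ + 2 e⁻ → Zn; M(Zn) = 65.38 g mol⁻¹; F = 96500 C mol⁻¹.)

Q = I·t = 0.3570 × 57240 = 20430 C; n(e⁻) = 20430/96500 = 0.2118 mol.
Theoretical n(Zn) = n(e⁻)/2 = 0.1059 mol, i.e. m_theo = 0.1059 × 65.38 = 6.922 g.
Efficiency = m_actual / m_theo = 4.91 / 6.922 = 70.9 %.

70.9 %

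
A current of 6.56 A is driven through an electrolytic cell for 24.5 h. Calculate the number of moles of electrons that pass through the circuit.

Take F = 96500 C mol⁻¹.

6.00 mol

Q = I·t = 6.560 A × 88200 s = 578600 C.
n(e⁻) = Q/F = 578600 / 96500 = 6.00 mol.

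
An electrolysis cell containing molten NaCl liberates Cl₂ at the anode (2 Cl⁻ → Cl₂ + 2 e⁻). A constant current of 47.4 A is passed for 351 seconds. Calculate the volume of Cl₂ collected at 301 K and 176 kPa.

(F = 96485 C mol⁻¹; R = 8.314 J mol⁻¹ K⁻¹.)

Q = I·t = 47.40 A × 351.00 s = 16640 C.
n(e⁻) = Q/F = 16640 / 96485 = 0.1724 mol.
2 electrons are transferred per Cl₂ molecule, so n(Cl₂) = 0.1724 / 2 = 0.08622 mol.
V = nRT/P = (0.08622 × 8.314 × 301) / (176 × 10³ Pa) = 0.00123 m³ = 1.23 L.

1.23 L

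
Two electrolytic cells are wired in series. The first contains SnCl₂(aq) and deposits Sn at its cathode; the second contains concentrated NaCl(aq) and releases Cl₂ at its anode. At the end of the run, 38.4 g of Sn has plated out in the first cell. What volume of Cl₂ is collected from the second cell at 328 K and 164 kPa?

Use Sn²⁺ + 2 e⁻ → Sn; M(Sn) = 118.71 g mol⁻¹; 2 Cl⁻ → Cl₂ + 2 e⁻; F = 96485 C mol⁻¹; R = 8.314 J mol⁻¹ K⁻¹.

5.38 L

n(Sn) = 38.4 / 118.71 = 0.3235 mol, so n(e⁻) = 2 × 0.3235 = 0.6470 mol.
The cells are in series, so the same 0.6470 mol of electrons passes through the second cell.
2 Cl⁻ → Cl₂ + 2 e⁻ — 2 mol e⁻ per mol Cl₂, so n(Cl₂) = 0.6470/2 = 0.3235 mol.
V = nRT/P = (0.3235 × 8.314 × 328) / (164 × 10³) = 0.00538 m³ = 5.38 L.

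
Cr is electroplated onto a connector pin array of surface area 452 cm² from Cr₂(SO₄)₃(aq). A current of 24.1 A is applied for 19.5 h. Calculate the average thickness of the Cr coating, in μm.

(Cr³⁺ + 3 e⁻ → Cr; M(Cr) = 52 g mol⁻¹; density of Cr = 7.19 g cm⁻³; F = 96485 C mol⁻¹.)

935 μm

Q = I·t = 24.10 × 70200 = 1692000 C; n(e⁻) = 17.53 mol.
n(Cr) = n(e⁻)/3 = 5.845 mol, so m = 5.845 × 52 = 303.9 g.
Volume = m/ρ = 303.9 / 7.19 = 42.27 cm³.
Thickness = V/A = 42.27 / 452 = 0.0935 cm = 935 μm.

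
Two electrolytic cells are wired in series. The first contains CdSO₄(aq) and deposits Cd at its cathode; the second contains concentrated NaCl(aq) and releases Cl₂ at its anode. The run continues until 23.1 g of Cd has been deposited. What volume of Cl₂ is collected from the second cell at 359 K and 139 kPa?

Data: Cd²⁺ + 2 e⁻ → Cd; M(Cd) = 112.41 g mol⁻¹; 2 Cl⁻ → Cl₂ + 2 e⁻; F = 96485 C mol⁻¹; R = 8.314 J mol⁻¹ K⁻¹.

n(Cd) = 23.1 / 112.41 = 0.2055 mol, so n(e⁻) = 2 × 0.2055 = 0.4110 mol.
The cells are in series, so the same 0.4110 mol of electrons passes through the second cell.
2 Cl⁻ → Cl₂ + 2 e⁻ — 2 mol e⁻ per mol Cl₂, so n(Cl₂) = 0.4110/2 = 0.2055 mol.
V = nRT/P = (0.2055 × 8.314 × 359) / (139 × 10³) = 0.00441 m³ = 4.41 L.

4.41 L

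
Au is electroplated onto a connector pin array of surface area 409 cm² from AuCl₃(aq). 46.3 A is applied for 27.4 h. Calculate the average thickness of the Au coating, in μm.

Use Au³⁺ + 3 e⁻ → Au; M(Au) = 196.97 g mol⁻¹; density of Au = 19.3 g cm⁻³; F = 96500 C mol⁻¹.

Q = I·t = 46.30 × 98640 = 4567000 C; n(e⁻) = 47.33 mol.
n(Au) = n(e⁻)/3 = 15.78 mol, so m = 15.78 × 196.97 = 3107 g.
Volume = m/ρ = 3107 / 19.3 = 161.0 cm³.
Thickness = V/A = 161.0 / 409 = 0.394 cm = 3940 μm.

3940 μm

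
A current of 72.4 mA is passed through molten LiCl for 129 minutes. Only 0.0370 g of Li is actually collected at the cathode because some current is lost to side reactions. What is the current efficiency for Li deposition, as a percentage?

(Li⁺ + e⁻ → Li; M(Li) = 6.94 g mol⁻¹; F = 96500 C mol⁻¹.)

Q = I·t = 0.07240 × 7740.0 = 560.4 C; n(e⁻) = 560.4/96500 = 0.005807 mol.
Theoretical n(Li) = n(e⁻)/1 = 0.005807 mol, i.e. m_theo = 0.005807 × 6.94 = 0.04030 g.
Efficiency = m_actual / m_theo = 0.0370 / 0.04030 = 91.8 %.

91.8 %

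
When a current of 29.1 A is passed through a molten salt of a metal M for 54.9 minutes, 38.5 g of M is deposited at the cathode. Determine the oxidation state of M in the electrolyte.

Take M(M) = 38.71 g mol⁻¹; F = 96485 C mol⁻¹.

Q = I·t = 29.10 A × 3294.0 s = 95860 C, so n(e⁻) = 95860/96485 = 0.9935 mol.
n(M) deposited = 38.5 / 38.71 = 0.9946 mol.
Electrons per atom = n(e⁻)/n(M) = 0.9935 / 0.9946 = 0.999 ≈ 1, so the ion is M⁺.

+1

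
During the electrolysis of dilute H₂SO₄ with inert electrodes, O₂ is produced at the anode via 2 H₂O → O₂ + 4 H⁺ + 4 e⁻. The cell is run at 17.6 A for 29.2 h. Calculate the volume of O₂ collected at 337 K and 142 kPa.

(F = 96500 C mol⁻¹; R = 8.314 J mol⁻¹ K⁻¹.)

Q = I·t = 17.60 A × 105120 s = 1850000 C.
n(e⁻) = Q/F = 1850000 / 96500 = 19.17 mol.
4 electrons are transferred per O₂ molecule, so n(O₂) = 19.17 / 4 = 4.793 mol.
V = nRT/P = (4.793 × 8.314 × 337) / (142 × 10³ Pa) = 0.0946 m³ = 94.6 L.

94.6 L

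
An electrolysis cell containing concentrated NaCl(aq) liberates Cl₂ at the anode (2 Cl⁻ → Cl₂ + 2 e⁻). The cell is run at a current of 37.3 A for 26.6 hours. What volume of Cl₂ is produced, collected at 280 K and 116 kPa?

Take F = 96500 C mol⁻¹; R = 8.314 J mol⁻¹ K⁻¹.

Q = I·t = 37.30 A × 95760 s = 3572000 C.
n(e⁻) = Q/F = 3572000 / 96500 = 37.01 mol.
2 electrons are transferred per Cl₂ molecule, so n(Cl₂) = 37.01 / 2 = 18.51 mol.
V = nRT/P = (18.51 × 8.314 × 280) / (116 × 10³ Pa) = 0.371 m³ = 371 L.

371 L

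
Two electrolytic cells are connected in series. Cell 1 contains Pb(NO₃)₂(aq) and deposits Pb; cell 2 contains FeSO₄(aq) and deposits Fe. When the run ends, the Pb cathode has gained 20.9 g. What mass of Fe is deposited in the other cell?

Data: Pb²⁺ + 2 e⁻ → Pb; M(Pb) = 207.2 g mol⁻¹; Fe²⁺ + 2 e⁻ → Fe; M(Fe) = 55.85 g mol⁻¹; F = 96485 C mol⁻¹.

n(Pb) = 20.9 / 207.2 = 0.1009 mol.
Since Pb²⁺ + 2 e⁻ → Pb, n(e⁻) passed = 2 × 0.1009 = 0.2017 mol.
Cells in series carry the same charge, so the same 0.2017 mol of electrons passes through cell 2.
Fe²⁺ + 2 e⁻ → Fe, so n(Fe) = 0.2017 / 2 = 0.1009 mol.
m(Fe) = 0.1009 × 55.85 = 5.63 g.

5.63 g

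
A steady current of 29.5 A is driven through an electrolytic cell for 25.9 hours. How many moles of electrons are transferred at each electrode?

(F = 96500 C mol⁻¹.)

28.5 mol

Q = I·t = 29.50 A × 93240 s = 2751000 C.
n(e⁻) = Q/F = 2751000 / 96500 = 28.5 mol.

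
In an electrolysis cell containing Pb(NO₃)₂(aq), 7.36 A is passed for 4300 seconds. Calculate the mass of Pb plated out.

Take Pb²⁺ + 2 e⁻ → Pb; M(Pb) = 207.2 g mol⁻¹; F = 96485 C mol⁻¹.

Q = I·t = 7.360 A × 4300.0 s = 31650 C.
n(e⁻) = Q/F = 31650 / 96485 = 0.3280 mol.
Pb²⁺ + 2 e⁻ → Pb, so n(Pb) = n(e⁻)/2 = 0.1640 mol.
m = n·M = 0.1640 × 207.2 = 34.0 g.

34.0 g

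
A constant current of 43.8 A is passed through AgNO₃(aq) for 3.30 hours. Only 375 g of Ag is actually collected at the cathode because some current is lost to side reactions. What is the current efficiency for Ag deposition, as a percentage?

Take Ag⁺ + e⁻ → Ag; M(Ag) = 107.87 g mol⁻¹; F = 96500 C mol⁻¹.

64.5 %

Q = I·t = 43.80 × 11880 = 520300 C; n(e⁻) = 520300/96500 = 5.392 mol.
Theoretical n(Ag) = n(e⁻)/1 = 5.392 mol, i.e. m_theo = 5.392 × 107.87 = 581.7 g.
Efficiency = m_actual / m_theo = 375 / 581.7 = 64.5 %.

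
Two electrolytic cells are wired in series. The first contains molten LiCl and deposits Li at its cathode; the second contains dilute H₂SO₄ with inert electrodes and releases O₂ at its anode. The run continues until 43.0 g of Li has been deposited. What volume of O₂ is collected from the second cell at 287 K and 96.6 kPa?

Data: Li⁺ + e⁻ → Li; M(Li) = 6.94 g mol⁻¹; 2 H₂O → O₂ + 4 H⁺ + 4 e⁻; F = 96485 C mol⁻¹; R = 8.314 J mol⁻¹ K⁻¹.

n(Li) = 43.0 / 6.94 = 6.196 mol, so n(e⁻) = 1 × 6.196 = 6.196 mol.
The cells are in series, so the same 6.196 mol of electrons passes through the second cell.
2 H₂O → O₂ + 4 H⁺ + 4 e⁻ — 4 mol e⁻ per mol O₂, so n(O₂) = 6.196/4 = 1.549 mol.
V = nRT/P = (1.549 × 8.314 × 287) / (96.6 × 10³) = 0.0383 m³ = 38.3 L.

38.3 L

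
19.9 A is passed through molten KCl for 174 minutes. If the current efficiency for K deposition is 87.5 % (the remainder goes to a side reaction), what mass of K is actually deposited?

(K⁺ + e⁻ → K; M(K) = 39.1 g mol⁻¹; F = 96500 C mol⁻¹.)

73.7 g

Q = I·t = 19.90 × 10440 = 207800 C.
n(e⁻) = 207800/96500 = 2.153 mol; theoretically n(K) = 2.153/1 = 2.153 mol, m_theo = 84.18 g.
At 87.5 % efficiency, m_actual = 0.875 × 84.18 = 73.7 g.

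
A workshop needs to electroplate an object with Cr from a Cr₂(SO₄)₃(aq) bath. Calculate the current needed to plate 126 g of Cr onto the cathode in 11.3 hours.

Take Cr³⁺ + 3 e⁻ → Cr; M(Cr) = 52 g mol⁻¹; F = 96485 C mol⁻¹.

17.2 A

n(Cr) = 126 / 52 = 2.423 mol.
n(e⁻) = 3 × 2.423 = 7.269 mol.
Q = n(e⁻)·F = 7.269 × 96485 = 701400 C.
I = Q/t = 701400 / 40680 s = 17.2 A.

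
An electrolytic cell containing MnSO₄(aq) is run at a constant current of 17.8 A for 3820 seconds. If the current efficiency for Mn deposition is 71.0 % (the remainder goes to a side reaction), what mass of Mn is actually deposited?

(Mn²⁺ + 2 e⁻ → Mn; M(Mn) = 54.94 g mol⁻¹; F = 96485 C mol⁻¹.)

13.7 g

Q = I·t = 17.80 × 3820.0 = 68000 C.
n(e⁻) = 68000/96485 = 0.7047 mol; theoretically n(Mn) = 0.7047/2 = 0.3524 mol, m_theo = 19.36 g.
At 71.0 % efficiency, m_actual = 0.710 × 19.36 = 13.7 g.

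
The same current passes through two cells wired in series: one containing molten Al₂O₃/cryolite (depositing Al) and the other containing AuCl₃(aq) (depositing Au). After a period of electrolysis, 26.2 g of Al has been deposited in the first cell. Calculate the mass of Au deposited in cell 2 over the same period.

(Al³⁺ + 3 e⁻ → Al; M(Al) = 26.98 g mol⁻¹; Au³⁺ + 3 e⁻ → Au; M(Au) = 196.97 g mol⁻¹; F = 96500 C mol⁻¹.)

n(Al) = 26.2 / 26.98 = 0.9711 mol.
Since Al³⁺ + 3 e⁻ → Al, n(e⁻) passed = 3 × 0.9711 = 2.913 mol.
Cells in series carry the same charge, so the same 2.913 mol of electrons passes through cell 2.
Au³⁺ + 3 e⁻ → Au, so n(Au) = 2.913 / 3 = 0.9711 mol.
m(Au) = 0.9711 × 196.97 = 191 g.

191 g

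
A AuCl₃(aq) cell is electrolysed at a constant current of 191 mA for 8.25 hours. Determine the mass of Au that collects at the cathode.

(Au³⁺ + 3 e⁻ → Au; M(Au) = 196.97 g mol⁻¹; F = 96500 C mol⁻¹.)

3.86 g

Q = I·t = 0.1910 A × 29700 s = 5673 C.
n(e⁻) = Q/F = 5673 / 96500 = 0.05878 mol.
Au³⁺ + 3 e⁻ → Au, so n(Au) = n(e⁻)/3 = 0.01959 mol.
m = n·M = 0.01959 × 196.97 = 3.86 g.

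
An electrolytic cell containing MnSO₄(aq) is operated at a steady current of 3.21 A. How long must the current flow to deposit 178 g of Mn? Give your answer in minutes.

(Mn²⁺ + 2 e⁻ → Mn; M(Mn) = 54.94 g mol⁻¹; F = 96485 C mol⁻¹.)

3250 min

n(Mn) = m/M = 178 / 54.94 = 3.240 mol.
Each Mn atom requires 2 electrons, so n(e⁻) = 2 × 3.240 = 6.480 mol.
Q = n(e⁻)·F = 6.480 × 96485 = 625200 C.
t = Q/I = 625200 / 3.210 A = 194800 s = 3250 min.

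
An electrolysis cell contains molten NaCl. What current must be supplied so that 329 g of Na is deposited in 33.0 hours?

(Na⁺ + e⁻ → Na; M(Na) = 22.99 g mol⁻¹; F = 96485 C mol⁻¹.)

n(Na) = 329 / 22.99 = 14.31 mol.
n(e⁻) = 1 × 14.31 = 14.31 mol.
Q = n(e⁻)·F = 14.31 × 96485 = 1381000 C.
I = Q/t = 1381000 / 118800 s = 11.6 A.

11.6 A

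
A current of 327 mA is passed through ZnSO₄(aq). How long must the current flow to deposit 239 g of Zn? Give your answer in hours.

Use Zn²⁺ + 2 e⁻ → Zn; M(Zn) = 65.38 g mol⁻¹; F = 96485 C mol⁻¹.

599 h

n(Zn) = m/M = 239 / 65.38 = 3.656 mol.
Each Zn atom requires 2 electrons, so n(e⁻) = 2 × 3.656 = 7.311 mol.
Q = n(e⁻)·F = 7.311 × 96485 = 705400 C.
t = Q/I = 705400 / 0.3270 A = 2157000 s = 599 h.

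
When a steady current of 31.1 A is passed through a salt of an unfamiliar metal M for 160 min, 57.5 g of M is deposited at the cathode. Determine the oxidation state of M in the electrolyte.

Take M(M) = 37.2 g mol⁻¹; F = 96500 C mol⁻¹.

Q = I·t = 31.10 A × 9600.0 s = 298600 C, so n(e⁻) = 298600/96500 = 3.094 mol.
n(M) deposited = 57.5 / 37.2 = 1.546 mol.
Electrons per atom = n(e⁻)/n(M) = 3.094 / 1.546 = 2.00 ≈ 2, so the ion is M²⁺.

+2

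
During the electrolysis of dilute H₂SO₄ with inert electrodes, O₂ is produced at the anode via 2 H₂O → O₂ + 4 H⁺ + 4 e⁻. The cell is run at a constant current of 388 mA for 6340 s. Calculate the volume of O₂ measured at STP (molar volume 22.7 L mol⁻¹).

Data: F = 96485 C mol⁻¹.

0.145 L

Q = I·t = 0.3880 A × 6340.0 s = 2460 C.
n(e⁻) = Q/F = 2460 / 96485 = 0.02550 mol.
4 electrons are transferred per O₂ molecule, so n(O₂) = 0.02550 / 4 = 0.006374 mol.
V = n × V_m = 0.006374 × 22.7 = 0.145 L.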